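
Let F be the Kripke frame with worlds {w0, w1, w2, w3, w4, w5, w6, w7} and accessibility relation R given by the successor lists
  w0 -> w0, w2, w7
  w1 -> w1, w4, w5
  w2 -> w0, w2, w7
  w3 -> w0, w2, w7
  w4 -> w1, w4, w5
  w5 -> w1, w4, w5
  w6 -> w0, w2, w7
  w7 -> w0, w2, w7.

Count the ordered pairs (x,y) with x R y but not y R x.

6

Enumerating: (w3,w0), (w3,w2), (w3,w7), (w6,w0), (w6,w2), (w6,w7).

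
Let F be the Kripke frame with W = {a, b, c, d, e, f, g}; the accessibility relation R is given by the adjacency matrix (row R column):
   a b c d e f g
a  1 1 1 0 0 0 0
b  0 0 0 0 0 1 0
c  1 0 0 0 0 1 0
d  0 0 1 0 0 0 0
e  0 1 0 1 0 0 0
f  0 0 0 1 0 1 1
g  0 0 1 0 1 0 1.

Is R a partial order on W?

Reflexive: no — b is not related to itself.
Transitive: no — a R b and b R f, but not a R f.
Antisymmetric: no — a R c and c R a with a ≠ c.
So R is not a partial order.

No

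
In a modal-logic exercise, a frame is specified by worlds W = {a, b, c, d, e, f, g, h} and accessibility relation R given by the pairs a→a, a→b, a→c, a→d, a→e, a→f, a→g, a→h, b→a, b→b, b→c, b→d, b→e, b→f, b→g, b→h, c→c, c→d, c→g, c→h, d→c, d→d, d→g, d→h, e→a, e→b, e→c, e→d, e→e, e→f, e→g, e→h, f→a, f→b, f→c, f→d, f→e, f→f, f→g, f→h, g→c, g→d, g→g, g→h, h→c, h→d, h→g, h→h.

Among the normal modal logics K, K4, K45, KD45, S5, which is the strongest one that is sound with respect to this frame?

Transitive (axiom 4): yes — every two-step R-path is closed by a direct edge.
Euclidean (axiom 5): no — a R c and a R b, but not c R b.
Serial (axiom D): yes — every world has a successor (e.g. a R a).
Reflexive (axiom T): yes — every world is R-related to itself.
So F validates K, K4; K45 would additionally require R to be Euclidean. The strongest is K4.

K4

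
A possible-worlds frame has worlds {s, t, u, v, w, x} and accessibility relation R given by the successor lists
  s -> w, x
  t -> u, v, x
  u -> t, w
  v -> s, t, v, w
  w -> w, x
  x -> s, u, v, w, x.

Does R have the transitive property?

Transitive: no — s R x and x R u, but not s R u.

No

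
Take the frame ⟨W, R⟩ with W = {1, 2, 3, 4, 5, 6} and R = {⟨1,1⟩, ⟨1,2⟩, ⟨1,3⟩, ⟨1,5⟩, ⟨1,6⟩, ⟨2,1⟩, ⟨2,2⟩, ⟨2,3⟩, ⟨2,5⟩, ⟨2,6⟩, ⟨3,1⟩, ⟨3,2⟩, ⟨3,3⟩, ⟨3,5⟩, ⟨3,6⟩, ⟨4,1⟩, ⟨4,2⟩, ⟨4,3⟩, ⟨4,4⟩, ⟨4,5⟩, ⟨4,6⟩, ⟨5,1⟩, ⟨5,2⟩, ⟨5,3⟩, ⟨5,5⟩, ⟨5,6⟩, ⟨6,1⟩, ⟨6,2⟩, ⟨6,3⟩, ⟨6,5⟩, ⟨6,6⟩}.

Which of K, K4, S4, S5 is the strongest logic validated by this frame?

Transitive (axiom 4): yes — every two-step R-path is closed by a direct edge.
Reflexive (axiom T): yes — every world is R-related to itself.
Euclidean (axiom 5): no — 4 R 1 and 4 R 4, but not 1 R 4.
So F validates K, K4, S4; S5 would additionally require R to be Euclidean. The strongest is S4.

S4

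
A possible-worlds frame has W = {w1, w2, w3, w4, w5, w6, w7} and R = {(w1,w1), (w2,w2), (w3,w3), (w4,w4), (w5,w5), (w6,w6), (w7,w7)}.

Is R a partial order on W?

Yes

Reflexive: yes — every world is R-related to itself.
Transitive: yes — every two-step R-path is closed by a direct edge.
Antisymmetric: yes — no distinct pair is related both ways.
So R is a partial order.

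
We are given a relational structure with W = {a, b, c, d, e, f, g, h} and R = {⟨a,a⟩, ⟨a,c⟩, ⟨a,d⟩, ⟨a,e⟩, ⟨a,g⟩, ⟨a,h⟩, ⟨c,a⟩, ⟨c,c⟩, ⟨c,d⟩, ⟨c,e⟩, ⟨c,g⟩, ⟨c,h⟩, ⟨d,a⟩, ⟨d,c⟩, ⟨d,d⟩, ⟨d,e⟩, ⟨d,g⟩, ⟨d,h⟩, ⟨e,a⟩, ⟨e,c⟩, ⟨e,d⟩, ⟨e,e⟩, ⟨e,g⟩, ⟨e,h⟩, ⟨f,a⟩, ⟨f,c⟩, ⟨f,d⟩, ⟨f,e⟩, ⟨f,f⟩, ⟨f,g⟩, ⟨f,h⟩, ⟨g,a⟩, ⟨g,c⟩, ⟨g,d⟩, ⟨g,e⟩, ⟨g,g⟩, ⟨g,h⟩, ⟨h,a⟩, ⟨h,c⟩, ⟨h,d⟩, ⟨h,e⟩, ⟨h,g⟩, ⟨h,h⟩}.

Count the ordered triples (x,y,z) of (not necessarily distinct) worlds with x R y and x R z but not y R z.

Enumerating: (f,a,f), (f,c,f), (f,d,f), (f,e,f), (f,g,f), (f,h,f).

6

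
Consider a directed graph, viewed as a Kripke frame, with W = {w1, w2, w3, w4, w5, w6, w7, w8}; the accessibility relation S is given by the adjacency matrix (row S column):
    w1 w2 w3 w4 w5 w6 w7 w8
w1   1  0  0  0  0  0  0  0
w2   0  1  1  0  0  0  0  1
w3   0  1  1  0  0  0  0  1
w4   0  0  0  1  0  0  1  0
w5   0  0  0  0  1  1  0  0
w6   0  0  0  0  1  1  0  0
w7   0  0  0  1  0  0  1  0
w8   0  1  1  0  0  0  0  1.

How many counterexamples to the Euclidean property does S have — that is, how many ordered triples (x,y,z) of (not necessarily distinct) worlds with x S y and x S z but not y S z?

0

S is Euclidean; there are no such tuples.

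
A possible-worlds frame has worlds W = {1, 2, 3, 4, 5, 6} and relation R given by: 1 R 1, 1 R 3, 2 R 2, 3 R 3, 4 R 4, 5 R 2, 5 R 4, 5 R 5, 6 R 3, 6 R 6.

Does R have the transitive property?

Transitive: yes — every two-step R-path is closed by a direct edge.

Yes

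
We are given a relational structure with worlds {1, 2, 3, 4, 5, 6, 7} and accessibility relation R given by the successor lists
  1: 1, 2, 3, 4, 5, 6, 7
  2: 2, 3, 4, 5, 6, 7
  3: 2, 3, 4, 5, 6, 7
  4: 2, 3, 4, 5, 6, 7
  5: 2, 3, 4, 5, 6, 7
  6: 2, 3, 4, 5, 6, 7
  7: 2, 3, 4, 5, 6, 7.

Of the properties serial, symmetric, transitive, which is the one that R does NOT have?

Serial: yes — every world has a successor (e.g. 1 R 1).
Symmetric: no — 1 R 2 but not 2 R 1.
Transitive: yes — every two-step R-path is closed by a direct edge.
Only symmetric fails.

symmetric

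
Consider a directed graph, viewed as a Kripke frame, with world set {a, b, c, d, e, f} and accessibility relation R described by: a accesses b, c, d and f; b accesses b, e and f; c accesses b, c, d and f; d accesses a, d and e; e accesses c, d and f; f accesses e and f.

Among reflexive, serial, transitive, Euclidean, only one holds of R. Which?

Reflexive: no — a is not related to itself.
Serial: yes — every world has a successor (e.g. a R b).
Transitive: no — a R b and b R e, but not a R e.
Euclidean: no — a R b and a R c, but not b R c.
Only serial holds.

serial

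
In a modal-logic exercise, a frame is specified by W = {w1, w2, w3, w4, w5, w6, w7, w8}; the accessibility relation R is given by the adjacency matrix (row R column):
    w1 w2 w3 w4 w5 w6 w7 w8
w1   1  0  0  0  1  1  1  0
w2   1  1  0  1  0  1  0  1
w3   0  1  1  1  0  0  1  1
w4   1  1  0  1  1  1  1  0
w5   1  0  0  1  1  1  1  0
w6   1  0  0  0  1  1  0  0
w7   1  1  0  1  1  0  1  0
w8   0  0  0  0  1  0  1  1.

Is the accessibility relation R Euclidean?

No

Euclidean: no — w1 R w6 and w1 R w7, but not w6 R w7.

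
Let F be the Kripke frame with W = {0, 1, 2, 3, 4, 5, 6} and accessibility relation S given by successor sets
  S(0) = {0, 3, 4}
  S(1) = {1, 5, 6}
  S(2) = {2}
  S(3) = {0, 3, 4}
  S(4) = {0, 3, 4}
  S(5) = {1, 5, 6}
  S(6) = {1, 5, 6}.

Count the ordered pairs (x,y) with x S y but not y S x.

S is symmetric; there are no such tuples.

0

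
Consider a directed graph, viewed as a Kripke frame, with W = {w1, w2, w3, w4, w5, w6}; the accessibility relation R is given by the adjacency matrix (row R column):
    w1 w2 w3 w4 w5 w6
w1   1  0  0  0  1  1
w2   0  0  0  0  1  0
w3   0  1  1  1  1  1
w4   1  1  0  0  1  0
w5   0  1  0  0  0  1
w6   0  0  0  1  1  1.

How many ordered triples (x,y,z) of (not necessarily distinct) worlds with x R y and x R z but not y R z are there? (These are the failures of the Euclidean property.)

Enumerating: (w1,w5,w1), (w1,w5,w5), (w1,w6,w1), (w2,w5,w5), (w3,w2,w2), (w3,w2,w3), (w3,w2,w4), (w3,w2,w6), (w3,w4,w3), (w3,w4,w4), (w3,w4,w6), (w3,w5,w3), … and 16 more.
Total: 28.

28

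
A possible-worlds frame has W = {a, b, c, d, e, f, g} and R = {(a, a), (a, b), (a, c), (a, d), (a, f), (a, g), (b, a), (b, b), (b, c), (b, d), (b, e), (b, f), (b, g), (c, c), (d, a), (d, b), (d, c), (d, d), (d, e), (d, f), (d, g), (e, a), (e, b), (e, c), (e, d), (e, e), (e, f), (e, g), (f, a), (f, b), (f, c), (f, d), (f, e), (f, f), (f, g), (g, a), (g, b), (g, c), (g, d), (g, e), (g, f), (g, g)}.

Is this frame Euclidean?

Euclidean: no — a R c and a R b, but not c R b.

No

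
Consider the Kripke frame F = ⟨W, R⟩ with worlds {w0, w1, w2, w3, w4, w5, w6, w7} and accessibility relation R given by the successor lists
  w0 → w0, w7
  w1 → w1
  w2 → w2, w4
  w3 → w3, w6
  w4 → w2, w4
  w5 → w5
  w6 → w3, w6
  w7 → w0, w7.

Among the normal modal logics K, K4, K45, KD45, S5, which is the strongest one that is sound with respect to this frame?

Transitive (axiom 4): yes — every two-step R-path is closed by a direct edge.
Euclidean (axiom 5): yes — any two successors of a common world are R-related.
Serial (axiom D): yes — every world has a successor (e.g. w0 R w0).
Reflexive (axiom T): yes — every world is R-related to itself.
So F validates K, K4, K45, KD45, S5. The strongest is S5.

S5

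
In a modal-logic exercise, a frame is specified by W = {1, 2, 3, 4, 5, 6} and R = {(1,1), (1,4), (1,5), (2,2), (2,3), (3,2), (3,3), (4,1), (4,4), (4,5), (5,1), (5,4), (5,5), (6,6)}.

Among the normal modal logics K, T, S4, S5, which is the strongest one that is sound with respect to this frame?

Reflexive (axiom T): yes — every world is R-related to itself.
Transitive (axiom 4): yes — every two-step R-path is closed by a direct edge.
Euclidean (axiom 5): yes — any two successors of a common world are R-related.
So F validates K, T, S4, S5. The strongest is S5.

S5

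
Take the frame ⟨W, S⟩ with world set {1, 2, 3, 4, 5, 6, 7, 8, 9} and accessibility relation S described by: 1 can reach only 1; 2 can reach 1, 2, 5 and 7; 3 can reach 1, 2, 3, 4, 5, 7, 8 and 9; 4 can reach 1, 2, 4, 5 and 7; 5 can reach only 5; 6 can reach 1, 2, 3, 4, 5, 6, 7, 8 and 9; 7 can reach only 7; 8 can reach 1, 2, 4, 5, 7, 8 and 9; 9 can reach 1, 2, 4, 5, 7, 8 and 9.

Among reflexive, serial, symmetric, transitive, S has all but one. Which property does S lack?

Reflexive: yes — every world is S-related to itself.
Serial: yes — every world has a successor (e.g. 1 S 1).
Symmetric: no — 2 S 1 but not 1 S 2.
Transitive: yes — every two-step S-path is closed by a direct edge.
Only symmetric fails.

symmetric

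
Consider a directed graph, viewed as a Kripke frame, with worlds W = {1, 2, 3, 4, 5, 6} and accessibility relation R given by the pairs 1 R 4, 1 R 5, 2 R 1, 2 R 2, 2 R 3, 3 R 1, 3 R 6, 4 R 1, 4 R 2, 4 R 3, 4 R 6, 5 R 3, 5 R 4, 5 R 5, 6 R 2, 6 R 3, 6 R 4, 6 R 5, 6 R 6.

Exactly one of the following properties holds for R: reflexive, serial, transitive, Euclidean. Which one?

serial

Reflexive: no — 1 is not related to itself.
Serial: yes — every world has a successor (e.g. 1 R 4).
Transitive: no — 1 R 4 and 4 R 2, but not 1 R 2.
Euclidean: no — 1 R 4 and 1 R 5, but not 4 R 5.
Only serial holds.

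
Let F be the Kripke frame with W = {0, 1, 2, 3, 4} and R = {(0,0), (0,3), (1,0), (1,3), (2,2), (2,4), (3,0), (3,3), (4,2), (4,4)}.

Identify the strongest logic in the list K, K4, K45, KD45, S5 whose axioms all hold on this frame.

KD45

Transitive (axiom 4): yes — every two-step R-path is closed by a direct edge.
Euclidean (axiom 5): yes — any two successors of a common world are R-related.
Serial (axiom D): yes — every world has a successor (e.g. 0 R 0).
Reflexive (axiom T): no — 1 is not related to itself.
So F validates K, K4, K45, KD45; S5 would additionally require R to be reflexive. The strongest is KD45.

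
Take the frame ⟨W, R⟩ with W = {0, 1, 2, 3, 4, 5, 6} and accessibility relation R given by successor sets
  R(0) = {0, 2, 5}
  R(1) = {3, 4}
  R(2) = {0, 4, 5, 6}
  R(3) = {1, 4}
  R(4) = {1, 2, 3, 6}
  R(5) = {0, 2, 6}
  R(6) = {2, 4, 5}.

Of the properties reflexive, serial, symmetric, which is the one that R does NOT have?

Reflexive: no — 1 is not related to itself.
Serial: yes — every world has a successor (e.g. 0 R 0).
Symmetric: yes — every pair in R has its reverse in R.
Only reflexive fails.

reflexive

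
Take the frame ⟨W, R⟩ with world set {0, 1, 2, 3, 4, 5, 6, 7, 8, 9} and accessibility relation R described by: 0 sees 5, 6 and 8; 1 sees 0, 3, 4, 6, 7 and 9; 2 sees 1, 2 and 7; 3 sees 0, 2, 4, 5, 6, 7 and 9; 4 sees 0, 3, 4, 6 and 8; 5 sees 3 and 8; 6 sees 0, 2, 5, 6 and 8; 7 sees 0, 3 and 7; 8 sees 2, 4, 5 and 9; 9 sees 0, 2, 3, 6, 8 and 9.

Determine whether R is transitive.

No

Transitive: no — 0 R 5 and 5 R 3, but not 0 R 3.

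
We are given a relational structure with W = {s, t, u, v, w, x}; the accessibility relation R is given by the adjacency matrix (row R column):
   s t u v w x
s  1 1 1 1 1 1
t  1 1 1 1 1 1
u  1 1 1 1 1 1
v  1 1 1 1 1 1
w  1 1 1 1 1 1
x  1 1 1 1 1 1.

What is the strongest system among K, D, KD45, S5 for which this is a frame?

S5

Serial (axiom D): yes — every world has a successor (e.g. s R s).
Euclidean (axiom 5): yes — any two successors of a common world are R-related.
Transitive (axiom 4): yes — every two-step R-path is closed by a direct edge.
Reflexive (axiom T): yes — every world is R-related to itself.
So F validates K, D, KD45, S5. The strongest is S5.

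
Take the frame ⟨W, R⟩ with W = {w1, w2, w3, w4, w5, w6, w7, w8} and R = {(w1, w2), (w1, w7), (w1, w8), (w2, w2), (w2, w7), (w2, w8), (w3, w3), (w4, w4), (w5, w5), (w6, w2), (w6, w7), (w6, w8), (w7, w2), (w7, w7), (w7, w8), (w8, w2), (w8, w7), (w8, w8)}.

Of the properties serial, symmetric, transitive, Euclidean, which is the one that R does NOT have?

symmetric

Serial: yes — every world has a successor (e.g. w1 R w2).
Symmetric: no — w1 R w2 but not w2 R w1.
Transitive: yes — every two-step R-path is closed by a direct edge.
Euclidean: yes — any two successors of a common world are R-related.
Only symmetric fails.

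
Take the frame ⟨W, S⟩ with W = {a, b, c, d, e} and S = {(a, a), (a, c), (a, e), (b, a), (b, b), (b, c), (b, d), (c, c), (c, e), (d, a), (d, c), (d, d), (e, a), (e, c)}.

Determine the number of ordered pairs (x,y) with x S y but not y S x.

6

Enumerating: (a,c), (b,a), (b,c), (b,d), (d,a), (d,c).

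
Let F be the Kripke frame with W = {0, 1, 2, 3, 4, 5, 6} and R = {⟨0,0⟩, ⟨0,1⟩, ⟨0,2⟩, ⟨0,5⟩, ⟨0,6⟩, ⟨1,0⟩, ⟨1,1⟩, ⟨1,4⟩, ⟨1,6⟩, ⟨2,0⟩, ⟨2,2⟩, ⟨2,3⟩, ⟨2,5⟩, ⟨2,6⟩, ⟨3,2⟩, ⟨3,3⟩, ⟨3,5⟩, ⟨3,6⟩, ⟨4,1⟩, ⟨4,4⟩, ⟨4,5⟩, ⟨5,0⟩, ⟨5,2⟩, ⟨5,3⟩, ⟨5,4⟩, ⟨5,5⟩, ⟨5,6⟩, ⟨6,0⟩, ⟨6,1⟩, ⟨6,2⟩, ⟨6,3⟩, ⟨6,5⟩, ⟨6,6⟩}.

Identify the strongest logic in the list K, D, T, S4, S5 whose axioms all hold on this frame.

T

Serial (axiom D): yes — every world has a successor (e.g. 0 R 0).
Reflexive (axiom T): yes — every world is R-related to itself.
Transitive (axiom 4): no — 0 R 1 and 1 R 4, but not 0 R 4.
Euclidean (axiom 5): no — 0 R 1 and 0 R 2, but not 1 R 2.
So F validates K, D, T; S4 would additionally require R to be transitive. The strongest is T.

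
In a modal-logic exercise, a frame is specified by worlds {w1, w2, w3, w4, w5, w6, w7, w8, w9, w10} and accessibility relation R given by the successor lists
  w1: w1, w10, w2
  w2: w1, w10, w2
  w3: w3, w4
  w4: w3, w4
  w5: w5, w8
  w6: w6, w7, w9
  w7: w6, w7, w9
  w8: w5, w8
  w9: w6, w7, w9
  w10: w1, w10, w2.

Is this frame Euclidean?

Euclidean: yes — any two successors of a common world are R-related.

Yes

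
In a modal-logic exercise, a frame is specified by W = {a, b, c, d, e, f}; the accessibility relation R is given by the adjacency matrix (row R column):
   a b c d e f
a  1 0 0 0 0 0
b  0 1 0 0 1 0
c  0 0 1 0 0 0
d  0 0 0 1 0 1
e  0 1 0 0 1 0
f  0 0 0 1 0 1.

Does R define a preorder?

Yes

Reflexive: yes — every world is R-related to itself.
Transitive: yes — every two-step R-path is closed by a direct edge.
So R is a preorder.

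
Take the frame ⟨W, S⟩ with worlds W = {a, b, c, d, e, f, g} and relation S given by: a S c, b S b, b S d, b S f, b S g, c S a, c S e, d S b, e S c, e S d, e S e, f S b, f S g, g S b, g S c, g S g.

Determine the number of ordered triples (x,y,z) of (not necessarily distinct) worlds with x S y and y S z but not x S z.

Enumerating: (a,c,a), (a,c,e), (b,g,c), (c,a,c), (c,e,c), (c,e,d), (d,b,d), (d,b,f), (d,b,g), (e,c,a), (e,d,b), (f,b,d), (f,b,f), (f,g,c), (g,b,d), (g,b,f), (g,c,a), (g,c,e).

18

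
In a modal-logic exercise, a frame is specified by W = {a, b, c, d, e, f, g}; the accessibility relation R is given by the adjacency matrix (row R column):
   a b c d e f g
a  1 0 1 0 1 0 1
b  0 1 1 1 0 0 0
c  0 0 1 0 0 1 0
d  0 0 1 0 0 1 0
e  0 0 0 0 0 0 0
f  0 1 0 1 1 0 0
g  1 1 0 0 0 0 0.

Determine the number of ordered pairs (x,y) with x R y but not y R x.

Enumerating: (a,c), (a,e), (b,c), (b,d), (c,f), (d,c), (f,b), (f,e), (g,b).

9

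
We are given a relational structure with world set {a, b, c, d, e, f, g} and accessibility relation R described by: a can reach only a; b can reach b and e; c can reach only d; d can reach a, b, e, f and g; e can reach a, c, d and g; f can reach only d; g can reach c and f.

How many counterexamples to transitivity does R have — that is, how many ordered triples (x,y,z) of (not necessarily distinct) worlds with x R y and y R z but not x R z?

24

Enumerating: (b,e,a), (b,e,c), (b,e,d), (b,e,g), (c,d,a), (c,d,b), (c,d,e), (c,d,f), (c,d,g), (d,e,c), (d,e,d), (d,f,d), … and 12 more.
Total: 24.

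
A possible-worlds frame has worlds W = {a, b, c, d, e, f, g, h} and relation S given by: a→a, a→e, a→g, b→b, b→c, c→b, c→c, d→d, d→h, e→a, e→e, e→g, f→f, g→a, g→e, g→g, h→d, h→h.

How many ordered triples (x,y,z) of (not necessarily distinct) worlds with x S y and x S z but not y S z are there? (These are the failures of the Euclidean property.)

S is Euclidean; there are no such tuples.

0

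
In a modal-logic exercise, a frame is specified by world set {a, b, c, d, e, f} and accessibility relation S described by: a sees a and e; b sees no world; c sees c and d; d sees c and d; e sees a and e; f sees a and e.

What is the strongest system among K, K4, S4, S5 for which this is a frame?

Transitive (axiom 4): yes — every two-step S-path is closed by a direct edge.
Reflexive (axiom T): no — b is not related to itself.
Euclidean (axiom 5): yes — any two successors of a common world are S-related.
So F validates K, K4; S4 would additionally require S to be reflexive. The strongest is K4.

K4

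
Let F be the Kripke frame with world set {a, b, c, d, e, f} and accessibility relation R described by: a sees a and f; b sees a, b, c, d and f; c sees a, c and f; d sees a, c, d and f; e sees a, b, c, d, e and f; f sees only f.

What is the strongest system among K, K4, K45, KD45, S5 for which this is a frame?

Transitive (axiom 4): yes — every two-step R-path is closed by a direct edge.
Euclidean (axiom 5): no — b R a and b R c, but not a R c.
Serial (axiom D): yes — every world has a successor (e.g. a R a).
Reflexive (axiom T): yes — every world is R-related to itself.
So F validates K, K4; K45 would additionally require R to be Euclidean. The strongest is K4.

K4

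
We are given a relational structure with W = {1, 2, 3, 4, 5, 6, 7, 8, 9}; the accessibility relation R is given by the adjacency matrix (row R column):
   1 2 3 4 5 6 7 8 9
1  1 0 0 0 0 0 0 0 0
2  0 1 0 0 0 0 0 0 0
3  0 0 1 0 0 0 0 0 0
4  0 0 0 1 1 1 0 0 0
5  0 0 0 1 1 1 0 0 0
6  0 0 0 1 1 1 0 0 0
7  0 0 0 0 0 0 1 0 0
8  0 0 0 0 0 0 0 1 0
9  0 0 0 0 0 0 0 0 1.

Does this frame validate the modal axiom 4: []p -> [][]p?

The schema 4 characterises exactly the transitive frames.
Transitive: yes — every two-step R-path is closed by a direct edge.

Yes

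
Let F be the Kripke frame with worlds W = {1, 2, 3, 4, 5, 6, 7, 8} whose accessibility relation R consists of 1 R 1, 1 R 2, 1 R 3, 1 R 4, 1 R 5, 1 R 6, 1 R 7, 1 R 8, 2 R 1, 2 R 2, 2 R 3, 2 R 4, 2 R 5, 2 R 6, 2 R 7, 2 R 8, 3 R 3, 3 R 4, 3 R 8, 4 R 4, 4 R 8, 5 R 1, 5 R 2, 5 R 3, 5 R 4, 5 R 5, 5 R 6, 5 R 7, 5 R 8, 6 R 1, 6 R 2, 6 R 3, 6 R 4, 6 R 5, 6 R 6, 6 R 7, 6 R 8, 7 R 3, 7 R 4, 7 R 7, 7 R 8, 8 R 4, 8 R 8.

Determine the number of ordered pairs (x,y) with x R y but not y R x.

21

Enumerating: (1,3), (1,4), (1,7), (1,8), (2,3), (2,4), (2,7), (2,8), (3,4), (3,8), (5,3), (5,4), … and 9 more.
Total: 21.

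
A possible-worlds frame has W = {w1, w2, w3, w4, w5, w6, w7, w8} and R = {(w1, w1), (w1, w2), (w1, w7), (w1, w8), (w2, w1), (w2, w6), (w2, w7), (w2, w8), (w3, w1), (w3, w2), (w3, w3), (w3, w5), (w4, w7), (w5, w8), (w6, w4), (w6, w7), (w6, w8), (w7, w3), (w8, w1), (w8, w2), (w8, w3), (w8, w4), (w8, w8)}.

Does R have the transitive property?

Transitive: no — w1 R w2 and w2 R w6, but not w1 R w6.

No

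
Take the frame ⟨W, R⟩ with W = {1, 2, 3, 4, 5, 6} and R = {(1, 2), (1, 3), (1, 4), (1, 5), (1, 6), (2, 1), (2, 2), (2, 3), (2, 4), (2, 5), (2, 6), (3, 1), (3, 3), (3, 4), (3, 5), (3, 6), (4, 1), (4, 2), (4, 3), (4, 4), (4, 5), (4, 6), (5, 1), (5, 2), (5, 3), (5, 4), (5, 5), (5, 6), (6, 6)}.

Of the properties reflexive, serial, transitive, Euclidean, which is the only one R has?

Reflexive: no — 1 is not related to itself.
Serial: yes — every world has a successor (e.g. 1 R 2).
Transitive: no — 3 R 1 and 1 R 2, but not 3 R 2.
Euclidean: no — 1 R 3 and 1 R 2, but not 3 R 2.
Only serial holds.

serial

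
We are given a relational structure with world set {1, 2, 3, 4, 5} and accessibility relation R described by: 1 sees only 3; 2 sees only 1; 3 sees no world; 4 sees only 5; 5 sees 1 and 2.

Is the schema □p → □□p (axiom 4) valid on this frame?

No

By correspondence theory, 4 is valid on a frame iff R is transitive.
Transitive: no — 2 R 1 and 1 R 3, but not 2 R 3.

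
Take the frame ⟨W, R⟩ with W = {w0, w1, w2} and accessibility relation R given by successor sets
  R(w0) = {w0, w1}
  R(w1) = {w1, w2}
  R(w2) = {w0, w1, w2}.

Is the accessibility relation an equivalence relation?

Reflexive: yes — every world is R-related to itself.
Symmetric: no — w0 R w1 but not w1 R w0.
Transitive: no — w0 R w1 and w1 R w2, but not w0 R w2.
So R is not an equivalence relation.

No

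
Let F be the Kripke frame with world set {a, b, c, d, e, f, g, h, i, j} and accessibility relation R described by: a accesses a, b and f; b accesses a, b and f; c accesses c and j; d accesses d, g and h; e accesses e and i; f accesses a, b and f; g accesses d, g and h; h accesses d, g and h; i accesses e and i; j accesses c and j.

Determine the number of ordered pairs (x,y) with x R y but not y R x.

R is symmetric; there are no such tuples.

0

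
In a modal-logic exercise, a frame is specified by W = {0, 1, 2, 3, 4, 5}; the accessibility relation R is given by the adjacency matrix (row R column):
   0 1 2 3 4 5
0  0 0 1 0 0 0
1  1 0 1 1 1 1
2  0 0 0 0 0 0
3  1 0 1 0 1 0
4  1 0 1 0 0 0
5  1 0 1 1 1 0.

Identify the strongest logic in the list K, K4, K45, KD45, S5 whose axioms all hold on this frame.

Transitive (axiom 4): yes — every two-step R-path is closed by a direct edge.
Euclidean (axiom 5): no — 1 R 0 and 1 R 3, but not 0 R 3.
Serial (axiom D): no — 2 has no R-successor.
Reflexive (axiom T): no — 0 is not related to itself.
So F validates K, K4; K45 would additionally require R to be Euclidean. The strongest is K4.

K4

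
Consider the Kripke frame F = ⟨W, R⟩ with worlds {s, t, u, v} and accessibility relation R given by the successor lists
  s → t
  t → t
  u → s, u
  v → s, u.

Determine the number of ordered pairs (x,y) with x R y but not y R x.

Enumerating: (s,t), (u,s), (v,s), (v,u).

4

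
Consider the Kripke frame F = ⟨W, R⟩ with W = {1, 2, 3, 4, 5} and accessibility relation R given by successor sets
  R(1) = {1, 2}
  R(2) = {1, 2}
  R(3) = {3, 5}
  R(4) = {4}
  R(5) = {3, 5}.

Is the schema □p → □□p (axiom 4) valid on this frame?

Yes

Axiom 4 corresponds to the accessibility relation being transitive.
Transitive: yes — every two-step R-path is closed by a direct edge.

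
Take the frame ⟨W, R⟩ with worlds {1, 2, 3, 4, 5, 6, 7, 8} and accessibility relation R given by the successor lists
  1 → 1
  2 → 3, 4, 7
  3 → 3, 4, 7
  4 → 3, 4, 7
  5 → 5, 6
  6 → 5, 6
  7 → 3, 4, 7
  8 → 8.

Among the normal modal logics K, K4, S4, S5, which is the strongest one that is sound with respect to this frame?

K4

Transitive (axiom 4): yes — every two-step R-path is closed by a direct edge.
Reflexive (axiom T): no — 2 is not related to itself.
Euclidean (axiom 5): yes — any two successors of a common world are R-related.
So F validates K, K4; S4 would additionally require R to be reflexive. The strongest is K4.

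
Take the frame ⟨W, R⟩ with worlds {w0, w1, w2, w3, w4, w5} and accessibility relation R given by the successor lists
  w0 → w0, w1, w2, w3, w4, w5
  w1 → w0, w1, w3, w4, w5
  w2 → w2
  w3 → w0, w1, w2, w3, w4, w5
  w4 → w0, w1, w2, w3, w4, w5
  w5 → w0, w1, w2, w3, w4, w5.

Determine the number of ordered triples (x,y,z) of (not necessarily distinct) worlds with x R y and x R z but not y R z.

24

Enumerating: (w0,w1,w2), (w0,w2,w0), (w0,w2,w1), (w0,w2,w3), (w0,w2,w4), (w0,w2,w5), (w3,w1,w2), (w3,w2,w0), (w3,w2,w1), (w3,w2,w3), (w3,w2,w4), (w3,w2,w5), … and 12 more.
Total: 24.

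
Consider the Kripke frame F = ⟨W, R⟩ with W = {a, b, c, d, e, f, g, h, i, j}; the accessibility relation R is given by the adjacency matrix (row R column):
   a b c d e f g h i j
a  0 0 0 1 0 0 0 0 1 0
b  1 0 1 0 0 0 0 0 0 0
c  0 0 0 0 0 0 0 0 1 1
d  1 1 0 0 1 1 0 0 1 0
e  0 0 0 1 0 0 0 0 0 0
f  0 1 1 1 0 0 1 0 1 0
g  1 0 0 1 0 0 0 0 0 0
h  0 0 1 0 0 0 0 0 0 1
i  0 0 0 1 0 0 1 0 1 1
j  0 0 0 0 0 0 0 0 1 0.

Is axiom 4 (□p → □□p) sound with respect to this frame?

By correspondence theory, 4 is valid on a frame iff R is transitive.
Transitive: no — a R d and d R b, but not a R b.

No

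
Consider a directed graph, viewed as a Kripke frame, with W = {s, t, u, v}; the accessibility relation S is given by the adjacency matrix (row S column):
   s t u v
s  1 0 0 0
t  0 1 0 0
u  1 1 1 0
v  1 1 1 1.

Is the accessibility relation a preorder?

Yes

Reflexive: yes — every world is S-related to itself.
Transitive: yes — every two-step S-path is closed by a direct edge.
So S is a preorder.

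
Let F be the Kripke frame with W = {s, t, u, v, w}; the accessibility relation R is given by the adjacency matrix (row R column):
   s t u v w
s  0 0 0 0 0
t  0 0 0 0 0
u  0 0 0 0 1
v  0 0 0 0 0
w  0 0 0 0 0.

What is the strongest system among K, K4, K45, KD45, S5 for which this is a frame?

K4

Transitive (axiom 4): yes — every two-step R-path is closed by a direct edge.
Euclidean (axiom 5): no — u R w and u R w, but not w R w.
Serial (axiom D): no — s has no R-successor.
Reflexive (axiom T): no — s is not related to itself.
So F validates K, K4; K45 would additionally require R to be Euclidean. The strongest is K4.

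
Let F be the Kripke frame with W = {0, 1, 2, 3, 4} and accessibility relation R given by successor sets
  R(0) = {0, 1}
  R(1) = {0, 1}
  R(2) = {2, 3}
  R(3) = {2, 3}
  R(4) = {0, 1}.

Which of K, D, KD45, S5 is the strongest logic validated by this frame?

Serial (axiom D): yes — every world has a successor (e.g. 0 R 0).
Euclidean (axiom 5): yes — any two successors of a common world are R-related.
Transitive (axiom 4): yes — every two-step R-path is closed by a direct edge.
Reflexive (axiom T): no — 4 is not related to itself.
So F validates K, D, KD45; S5 would additionally require R to be reflexive. The strongest is KD45.

KD45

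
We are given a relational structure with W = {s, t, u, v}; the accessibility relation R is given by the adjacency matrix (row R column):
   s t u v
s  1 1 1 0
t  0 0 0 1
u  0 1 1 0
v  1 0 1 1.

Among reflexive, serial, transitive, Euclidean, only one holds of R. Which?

serial

Reflexive: no — t is not related to itself.
Serial: yes — every world has a successor (e.g. s R s).
Transitive: no — s R t and t R v, but not s R v.
Euclidean: no — s R t and s R u, but not t R u.
Only serial holds.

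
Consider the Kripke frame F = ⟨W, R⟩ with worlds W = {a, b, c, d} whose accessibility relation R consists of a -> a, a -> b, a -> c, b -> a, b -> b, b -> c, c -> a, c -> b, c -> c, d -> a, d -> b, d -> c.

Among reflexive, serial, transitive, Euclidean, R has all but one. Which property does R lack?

reflexive

Reflexive: no — d is not related to itself.
Serial: yes — every world has a successor (e.g. a R a).
Transitive: yes — every two-step R-path is closed by a direct edge.
Euclidean: yes — any two successors of a common world are R-related.
Only reflexive fails.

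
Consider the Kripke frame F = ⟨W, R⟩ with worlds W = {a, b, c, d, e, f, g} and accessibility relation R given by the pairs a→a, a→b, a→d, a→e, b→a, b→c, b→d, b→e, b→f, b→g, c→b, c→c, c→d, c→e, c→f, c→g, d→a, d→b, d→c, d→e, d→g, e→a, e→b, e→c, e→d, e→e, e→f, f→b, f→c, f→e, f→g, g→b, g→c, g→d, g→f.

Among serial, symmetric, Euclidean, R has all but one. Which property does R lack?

Euclidean

Serial: yes — every world has a successor (e.g. a R a).
Symmetric: yes — every pair in R has its reverse in R.
Euclidean: no — b R a and b R c, but not a R c.
Only Euclidean fails.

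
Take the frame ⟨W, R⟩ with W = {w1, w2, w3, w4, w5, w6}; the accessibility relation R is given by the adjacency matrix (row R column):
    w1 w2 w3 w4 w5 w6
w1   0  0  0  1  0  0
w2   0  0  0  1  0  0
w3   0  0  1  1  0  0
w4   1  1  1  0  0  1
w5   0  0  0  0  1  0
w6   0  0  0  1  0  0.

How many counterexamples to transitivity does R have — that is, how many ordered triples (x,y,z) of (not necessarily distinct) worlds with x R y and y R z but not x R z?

Enumerating: (w1,w4,w1), (w1,w4,w2), (w1,w4,w3), (w1,w4,w6), (w2,w4,w1), (w2,w4,w2), (w2,w4,w3), (w2,w4,w6), (w3,w4,w1), (w3,w4,w2), (w3,w4,w6), (w4,w1,w4), … and 7 more.
Total: 19.

19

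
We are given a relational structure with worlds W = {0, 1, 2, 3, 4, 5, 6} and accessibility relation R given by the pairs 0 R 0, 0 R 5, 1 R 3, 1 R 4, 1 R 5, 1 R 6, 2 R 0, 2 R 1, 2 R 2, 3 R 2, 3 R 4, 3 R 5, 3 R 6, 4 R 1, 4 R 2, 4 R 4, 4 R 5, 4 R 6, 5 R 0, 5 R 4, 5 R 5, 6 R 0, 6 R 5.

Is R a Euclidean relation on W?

No

Euclidean: no — 1 R 4 and 1 R 3, but not 4 R 3.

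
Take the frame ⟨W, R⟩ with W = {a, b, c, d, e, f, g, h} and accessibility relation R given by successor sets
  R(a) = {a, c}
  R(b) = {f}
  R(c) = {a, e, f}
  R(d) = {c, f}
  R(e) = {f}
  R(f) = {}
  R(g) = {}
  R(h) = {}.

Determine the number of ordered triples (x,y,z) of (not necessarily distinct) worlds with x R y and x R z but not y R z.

Enumerating: (a,c,c), (b,f,f), (c,a,e), (c,a,f), (c,e,a), (c,e,e), (c,f,a), (c,f,e), (c,f,f), (d,c,c), (d,f,c), (d,f,f), (e,f,f).

13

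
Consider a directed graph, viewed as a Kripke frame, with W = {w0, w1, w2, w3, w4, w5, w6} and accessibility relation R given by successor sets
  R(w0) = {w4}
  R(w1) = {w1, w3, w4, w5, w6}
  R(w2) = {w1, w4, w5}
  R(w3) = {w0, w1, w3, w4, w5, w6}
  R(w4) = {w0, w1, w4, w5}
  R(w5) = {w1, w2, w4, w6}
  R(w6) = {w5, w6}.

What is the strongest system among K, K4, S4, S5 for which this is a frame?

K

Transitive (axiom 4): no — w0 R w4 and w4 R w1, but not w0 R w1.
Reflexive (axiom T): no — w0 is not related to itself.
Euclidean (axiom 5): no — w1 R w4 and w1 R w3, but not w4 R w3.
So F validates K; K4 would additionally require R to be transitive. The strongest is K.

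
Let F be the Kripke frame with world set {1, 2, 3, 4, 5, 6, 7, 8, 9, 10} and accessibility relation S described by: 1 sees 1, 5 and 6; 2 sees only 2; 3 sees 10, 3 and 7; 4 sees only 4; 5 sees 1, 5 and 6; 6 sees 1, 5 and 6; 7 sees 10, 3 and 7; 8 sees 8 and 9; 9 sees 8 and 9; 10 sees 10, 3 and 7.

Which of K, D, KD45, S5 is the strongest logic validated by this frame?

Serial (axiom D): yes — every world has a successor (e.g. 1 S 1).
Euclidean (axiom 5): yes — any two successors of a common world are S-related.
Transitive (axiom 4): yes — every two-step S-path is closed by a direct edge.
Reflexive (axiom T): yes — every world is S-related to itself.
So F validates K, D, KD45, S5. The strongest is S5.

S5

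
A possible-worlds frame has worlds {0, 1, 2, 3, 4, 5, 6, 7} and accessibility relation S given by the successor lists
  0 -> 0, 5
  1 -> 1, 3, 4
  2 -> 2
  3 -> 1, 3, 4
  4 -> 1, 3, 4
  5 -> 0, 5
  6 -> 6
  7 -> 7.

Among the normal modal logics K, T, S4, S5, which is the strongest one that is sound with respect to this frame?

S5

Reflexive (axiom T): yes — every world is S-related to itself.
Transitive (axiom 4): yes — every two-step S-path is closed by a direct edge.
Euclidean (axiom 5): yes — any two successors of a common world are S-related.
So F validates K, T, S4, S5. The strongest is S5.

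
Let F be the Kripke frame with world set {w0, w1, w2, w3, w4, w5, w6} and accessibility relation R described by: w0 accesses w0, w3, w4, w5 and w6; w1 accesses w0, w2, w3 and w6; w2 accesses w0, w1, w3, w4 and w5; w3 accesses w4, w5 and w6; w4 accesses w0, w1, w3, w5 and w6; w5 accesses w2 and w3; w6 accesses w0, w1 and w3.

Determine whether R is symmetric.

Symmetric: no — w0 R w3 but not w3 R w0.

No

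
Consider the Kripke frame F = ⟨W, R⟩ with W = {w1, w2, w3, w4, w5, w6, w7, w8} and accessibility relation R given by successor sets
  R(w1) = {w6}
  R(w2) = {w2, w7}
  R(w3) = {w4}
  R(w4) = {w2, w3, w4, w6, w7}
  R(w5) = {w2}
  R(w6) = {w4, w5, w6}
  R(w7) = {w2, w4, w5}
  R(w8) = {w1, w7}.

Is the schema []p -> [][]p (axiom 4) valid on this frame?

Axiom 4 corresponds to the accessibility relation being transitive.
Transitive: no — w1 R w6 and w6 R w4, but not w1 R w4.

No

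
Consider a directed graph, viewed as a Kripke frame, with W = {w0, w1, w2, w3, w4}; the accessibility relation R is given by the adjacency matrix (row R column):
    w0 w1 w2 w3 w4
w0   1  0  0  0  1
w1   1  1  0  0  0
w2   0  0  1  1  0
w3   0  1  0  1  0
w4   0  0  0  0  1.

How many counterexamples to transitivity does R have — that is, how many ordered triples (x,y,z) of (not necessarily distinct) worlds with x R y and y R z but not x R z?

3

Enumerating: (w1,w0,w4), (w2,w3,w1), (w3,w1,w0).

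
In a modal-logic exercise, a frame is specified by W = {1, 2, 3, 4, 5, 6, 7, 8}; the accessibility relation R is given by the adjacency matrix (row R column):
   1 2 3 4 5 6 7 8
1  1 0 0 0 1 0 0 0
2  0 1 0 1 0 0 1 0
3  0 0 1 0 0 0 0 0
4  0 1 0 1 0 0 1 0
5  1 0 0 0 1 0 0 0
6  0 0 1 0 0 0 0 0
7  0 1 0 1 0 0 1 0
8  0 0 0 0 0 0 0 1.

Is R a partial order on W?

Reflexive: no — 6 is not related to itself.
Transitive: yes — every two-step R-path is closed by a direct edge.
Antisymmetric: no — 1 R 5 and 5 R 1 with 1 ≠ 5.
So R is not a partial order.

No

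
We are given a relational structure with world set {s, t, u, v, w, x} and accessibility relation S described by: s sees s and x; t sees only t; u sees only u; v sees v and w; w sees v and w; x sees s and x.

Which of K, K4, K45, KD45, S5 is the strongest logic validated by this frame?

S5

Transitive (axiom 4): yes — every two-step S-path is closed by a direct edge.
Euclidean (axiom 5): yes — any two successors of a common world are S-related.
Serial (axiom D): yes — every world has a successor (e.g. s S s).
Reflexive (axiom T): yes — every world is S-related to itself.
So F validates K, K4, K45, KD45, S5. The strongest is S5.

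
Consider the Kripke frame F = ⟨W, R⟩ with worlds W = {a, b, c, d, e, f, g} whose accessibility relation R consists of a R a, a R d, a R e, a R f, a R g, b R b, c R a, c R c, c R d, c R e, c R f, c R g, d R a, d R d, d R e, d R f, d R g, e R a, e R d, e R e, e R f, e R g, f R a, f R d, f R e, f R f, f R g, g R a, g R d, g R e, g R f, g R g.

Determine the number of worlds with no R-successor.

0

R is serial; there are no such worlds.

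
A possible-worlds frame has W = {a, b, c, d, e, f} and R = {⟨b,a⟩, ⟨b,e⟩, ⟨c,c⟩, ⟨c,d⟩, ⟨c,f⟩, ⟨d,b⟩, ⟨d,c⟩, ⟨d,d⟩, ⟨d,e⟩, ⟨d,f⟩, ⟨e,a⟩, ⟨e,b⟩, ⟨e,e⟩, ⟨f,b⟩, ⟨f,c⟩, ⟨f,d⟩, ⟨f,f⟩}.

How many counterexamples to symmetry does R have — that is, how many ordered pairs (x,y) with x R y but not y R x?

Enumerating: (b,a), (d,b), (d,e), (e,a), (f,b).

5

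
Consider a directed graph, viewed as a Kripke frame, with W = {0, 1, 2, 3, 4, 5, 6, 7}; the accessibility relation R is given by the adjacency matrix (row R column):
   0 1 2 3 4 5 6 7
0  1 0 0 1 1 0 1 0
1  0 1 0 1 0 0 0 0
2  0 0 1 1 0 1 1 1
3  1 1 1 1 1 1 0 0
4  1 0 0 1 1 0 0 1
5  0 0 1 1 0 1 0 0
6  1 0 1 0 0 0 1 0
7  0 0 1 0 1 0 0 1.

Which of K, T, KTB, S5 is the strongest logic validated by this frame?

Reflexive (axiom T): yes — every world is R-related to itself.
Symmetric (axiom B): yes — every pair in R has its reverse in R.
Euclidean (axiom 5): no — 0 R 3 and 0 R 6, but not 3 R 6.
So F validates K, T, KTB; S5 would additionally require R to be Euclidean. The strongest is KTB.

KTB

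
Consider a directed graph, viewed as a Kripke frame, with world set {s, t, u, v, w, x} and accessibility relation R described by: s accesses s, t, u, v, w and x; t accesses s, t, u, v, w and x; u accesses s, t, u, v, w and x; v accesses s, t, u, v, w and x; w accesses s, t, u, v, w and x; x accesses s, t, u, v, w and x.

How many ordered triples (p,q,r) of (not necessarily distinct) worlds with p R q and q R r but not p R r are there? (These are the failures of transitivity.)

0

R is transitive; there are no such tuples.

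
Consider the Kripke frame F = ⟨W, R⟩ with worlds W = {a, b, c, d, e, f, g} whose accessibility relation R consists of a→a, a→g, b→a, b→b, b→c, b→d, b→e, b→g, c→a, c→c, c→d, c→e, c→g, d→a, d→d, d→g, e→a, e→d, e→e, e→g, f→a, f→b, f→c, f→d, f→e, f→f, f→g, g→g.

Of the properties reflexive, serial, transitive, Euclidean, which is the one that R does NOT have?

Reflexive: yes — every world is R-related to itself.
Serial: yes — every world has a successor (e.g. a R a).
Transitive: yes — every two-step R-path is closed by a direct edge.
Euclidean: no — b R a and b R c, but not a R c.
Only Euclidean fails.

Euclidean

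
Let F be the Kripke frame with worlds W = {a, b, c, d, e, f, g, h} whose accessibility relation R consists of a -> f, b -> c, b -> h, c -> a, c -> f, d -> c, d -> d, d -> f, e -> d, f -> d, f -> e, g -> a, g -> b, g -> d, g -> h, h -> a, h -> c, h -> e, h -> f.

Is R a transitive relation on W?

Transitive: no — a R f and f R d, but not a R d.

No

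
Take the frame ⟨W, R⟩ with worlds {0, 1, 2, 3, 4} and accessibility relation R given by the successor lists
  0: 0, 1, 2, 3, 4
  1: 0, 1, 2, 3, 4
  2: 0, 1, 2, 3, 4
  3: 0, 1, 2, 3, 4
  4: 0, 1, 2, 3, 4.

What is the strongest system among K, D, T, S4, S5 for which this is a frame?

Serial (axiom D): yes — every world has a successor (e.g. 0 R 0).
Reflexive (axiom T): yes — every world is R-related to itself.
Transitive (axiom 4): yes — every two-step R-path is closed by a direct edge.
Euclidean (axiom 5): yes — any two successors of a common world are R-related.
So F validates K, D, T, S4, S5. The strongest is S5.

S5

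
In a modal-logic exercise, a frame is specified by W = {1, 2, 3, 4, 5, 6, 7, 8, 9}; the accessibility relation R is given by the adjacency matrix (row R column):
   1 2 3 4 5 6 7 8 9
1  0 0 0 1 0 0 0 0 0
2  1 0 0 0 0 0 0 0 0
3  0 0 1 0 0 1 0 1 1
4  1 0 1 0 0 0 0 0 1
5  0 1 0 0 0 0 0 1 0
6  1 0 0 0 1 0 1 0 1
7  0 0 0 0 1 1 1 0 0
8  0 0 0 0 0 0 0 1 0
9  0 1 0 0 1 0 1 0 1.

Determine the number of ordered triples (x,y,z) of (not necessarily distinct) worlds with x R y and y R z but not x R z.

Enumerating: (1,4,1), (1,4,3), (1,4,9), (2,1,4), (3,6,1), (3,6,5), (3,6,7), (3,9,2), (3,9,5), (3,9,7), (4,1,4), (4,3,6), … and 17 more.
Total: 29.

29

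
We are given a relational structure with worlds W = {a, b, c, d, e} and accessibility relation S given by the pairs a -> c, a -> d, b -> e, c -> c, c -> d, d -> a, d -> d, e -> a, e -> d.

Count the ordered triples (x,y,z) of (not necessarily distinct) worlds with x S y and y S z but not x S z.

6

Enumerating: (a,d,a), (b,e,a), (b,e,d), (c,d,a), (d,a,c), (e,a,c).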